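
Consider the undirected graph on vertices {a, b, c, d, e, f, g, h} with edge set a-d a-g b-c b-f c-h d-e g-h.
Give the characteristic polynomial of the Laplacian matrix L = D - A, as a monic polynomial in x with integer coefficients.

Reading degrees in the order [a, b, c, d, e, f, g, h] gives [2, 2, 2, 2, 1, 1, 2, 2]; set D = diag(2, 2, 2, 2, 1, 1, 2, 2) and form L = D - A. L has integer entries, so p(x) = det(xI - L) has integer coefficients. Expanding the determinant yields x^8 - 14x^7 + 78x^6 - 220x^5 + 330x^4 - 252x^3 + 84x^2 - 8x. The constant term is 0 because L is singular (the all-ones vector lies in its kernel). There is one zero in the spectrum, matching the 1 component. The largest eigenvalue, 3.8478, is at most the vertex count 8.

x^8 - 14x^7 + 78x^6 - 220x^5 + 330x^4 - 252x^3 + 84x^2 - 8x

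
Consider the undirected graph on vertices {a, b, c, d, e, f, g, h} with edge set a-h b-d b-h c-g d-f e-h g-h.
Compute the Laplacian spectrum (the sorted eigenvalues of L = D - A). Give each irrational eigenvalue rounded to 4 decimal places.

Reading degrees in the order [a, b, c, d, e, f, g, h] gives [1, 2, 1, 2, 1, 1, 2, 4]; set D = diag(1, 2, 1, 2, 1, 1, 2, 4) and form L = D - A. The multiplicity of 0 as a Laplacian eigenvalue equals the number of connected components. The single zero eigenvalue shows the graph is connected. By the matrix-tree theorem the graph has (1/8) * product of the nonzero eigenvalues = 1 spanning tree. The eigenvalues sum to 14, which equals trace(L) = 2|E|.

[0, 0.2538, 0.5472, 1, 1.4689, 2.4066, 3.1504, 5.1732]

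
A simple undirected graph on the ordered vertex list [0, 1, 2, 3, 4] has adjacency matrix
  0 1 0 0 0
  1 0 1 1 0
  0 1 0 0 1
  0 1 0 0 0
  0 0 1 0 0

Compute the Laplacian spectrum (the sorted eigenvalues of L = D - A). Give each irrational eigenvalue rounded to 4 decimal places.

Reading degrees in the order [0, 1, 2, 3, 4] gives [1, 3, 2, 1, 1]; set D = diag(1, 3, 2, 1, 1) and form L = D - A. Diagonalising L (or applying a numerical eigensolver to the 5x5 matrix) gives the spectrum above. The single zero eigenvalue shows the graph is connected. The largest eigenvalue, 4.1701, is at most the vertex count 5.

[0, 0.5188, 1, 2.3111, 4.1701]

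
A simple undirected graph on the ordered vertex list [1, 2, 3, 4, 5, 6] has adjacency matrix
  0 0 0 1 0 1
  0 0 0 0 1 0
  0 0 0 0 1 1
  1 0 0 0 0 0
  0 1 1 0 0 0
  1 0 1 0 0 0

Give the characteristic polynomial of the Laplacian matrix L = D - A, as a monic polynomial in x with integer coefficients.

With the vertex order [1, 2, 3, 4, 5, 6], the degrees are [2, 1, 2, 1, 2, 2], giving D = diag(2, 1, 2, 1, 2, 2) and L = D - A. Computing det(xI - L) by cofactor expansion (or equivalently via sum-over-permutations) gives x^6 - 10x^5 + 36x^4 - 56x^3 + 35x^2 - 6x. The constant term is 0 because L is singular (the all-ones vector lies in its kernel). The largest eigenvalue, 3.7321, is at most the vertex count 6. The eigenvalues sum to 10, which equals trace(L) = 2|E|.

x^6 - 10x^5 + 36x^4 - 56x^3 + 35x^2 - 6x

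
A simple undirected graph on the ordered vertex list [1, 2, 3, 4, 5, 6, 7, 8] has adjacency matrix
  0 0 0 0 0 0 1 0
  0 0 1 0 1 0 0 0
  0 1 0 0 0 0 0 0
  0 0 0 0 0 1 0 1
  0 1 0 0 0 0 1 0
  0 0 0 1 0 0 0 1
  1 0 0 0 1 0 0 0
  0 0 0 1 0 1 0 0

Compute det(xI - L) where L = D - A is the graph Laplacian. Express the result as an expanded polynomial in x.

Each diagonal entry of L is the vertex degree and each off-diagonal entry is -1 where an edge is present, 0 otherwise; in the order [1, 2, 3, 4, 5, 6, 7, 8] the diagonal is [1, 2, 1, 2, 2, 2, 2, 2]. L has integer entries, so p(x) = det(xI - L) has integer coefficients. Expanding the determinant yields x^8 - 14x^7 + 78x^6 - 218x^5 + 314x^4 - 210x^3 + 45x^2. The coefficient of x^7 equals -trace(L) = -14, matching the sum of degrees. There are 2 zeros in the spectrum, matching the 2 components. The eigenvalues sum to 14, which equals trace(L) = 2|E|.

x^8 - 14x^7 + 78x^6 - 218x^5 + 314x^4 - 210x^3 + 45x^2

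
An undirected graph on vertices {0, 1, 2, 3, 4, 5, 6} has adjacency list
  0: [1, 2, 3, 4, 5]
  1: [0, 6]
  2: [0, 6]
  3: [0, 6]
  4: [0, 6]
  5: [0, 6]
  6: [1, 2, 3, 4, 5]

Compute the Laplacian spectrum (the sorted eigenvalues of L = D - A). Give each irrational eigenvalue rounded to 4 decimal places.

[0, 2, 2, 2, 2, 5, 7]

With the vertex order [0, 1, 2, 3, 4, 5, 6], the degrees are [5, 2, 2, 2, 2, 2, 5], giving D = diag(5, 2, 2, 2, 2, 2, 5) and L = D - A. Diagonalising L (or applying a numerical eigensolver to the 7x7 matrix) gives the spectrum above. The single zero eigenvalue shows the graph is connected. There is one zero in the spectrum, matching the 1 component. By the matrix-tree theorem the graph has (1/7) * product of the nonzero eigenvalues = 80 spanning trees.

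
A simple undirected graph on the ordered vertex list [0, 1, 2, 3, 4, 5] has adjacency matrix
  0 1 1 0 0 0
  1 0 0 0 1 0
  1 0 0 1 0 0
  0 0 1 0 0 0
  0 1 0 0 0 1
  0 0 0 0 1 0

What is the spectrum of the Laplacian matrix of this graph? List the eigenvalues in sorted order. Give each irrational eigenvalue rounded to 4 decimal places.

[0, 0.2679, 1, 2, 3, 3.7321]

Each diagonal entry of L is the vertex degree and each off-diagonal entry is -1 where an edge is present, 0 otherwise; in the order [0, 1, 2, 3, 4, 5] the diagonal is [2, 2, 2, 1, 2, 1]. L is symmetric positive semidefinite, so every eigenvalue is real and nonnegative. There is one zero in the spectrum, matching the 1 component.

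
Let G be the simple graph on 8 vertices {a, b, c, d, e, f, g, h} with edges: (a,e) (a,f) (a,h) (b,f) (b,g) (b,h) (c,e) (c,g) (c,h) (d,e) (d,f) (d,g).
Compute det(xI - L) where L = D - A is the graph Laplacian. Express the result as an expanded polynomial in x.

x^8 - 24x^7 + 240x^6 - 1296x^5 + 4080x^4 - 7488x^3 + 7424x^2 - 3072x

Reading degrees in the order [a, b, c, d, e, f, g, h] gives [3, 3, 3, 3, 3, 3, 3, 3]; set D = diag(3, 3, 3, 3, 3, 3, 3, 3) and form L = D - A. Computing det(xI - L) by cofactor expansion (or equivalently via sum-over-permutations) gives x^8 - 24x^7 + 240x^6 - 1296x^5 + 4080x^4 - 7488x^3 + 7424x^2 - 3072x. The constant term is 0 because L is singular (the all-ones vector lies in its kernel).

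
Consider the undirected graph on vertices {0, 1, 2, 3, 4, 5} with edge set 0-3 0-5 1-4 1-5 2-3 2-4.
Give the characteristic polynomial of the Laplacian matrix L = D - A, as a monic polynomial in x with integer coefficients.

x^6 - 12x^5 + 54x^4 - 112x^3 + 105x^2 - 36x

Reading degrees in the order [0, 1, 2, 3, 4, 5] gives [2, 2, 2, 2, 2, 2]; set D = diag(2, 2, 2, 2, 2, 2) and form L = D - A. The eigenvalues of L are [0, 1, 1, 3, 3, 4]; the characteristic polynomial is the product of (x - lambda_i), which multiplies out to x^6 - 12x^5 + 54x^4 - 112x^3 + 105x^2 - 36x. Since p(0) = det(-L) = 0, x divides p(x).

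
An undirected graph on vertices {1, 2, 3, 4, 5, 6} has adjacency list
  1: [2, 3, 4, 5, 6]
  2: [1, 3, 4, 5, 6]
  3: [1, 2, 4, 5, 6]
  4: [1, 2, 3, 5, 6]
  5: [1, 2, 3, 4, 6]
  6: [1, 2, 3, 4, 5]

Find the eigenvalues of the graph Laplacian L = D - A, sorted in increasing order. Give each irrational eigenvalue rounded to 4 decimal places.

With the vertex order [1, 2, 3, 4, 5, 6], the degrees are [5, 5, 5, 5, 5, 5], giving D = diag(5, 5, 5, 5, 5, 5) and L = D - A. L is symmetric positive semidefinite, so every eigenvalue is real and nonnegative. The single zero eigenvalue shows the graph is connected.

[0, 6, 6, 6, 6, 6]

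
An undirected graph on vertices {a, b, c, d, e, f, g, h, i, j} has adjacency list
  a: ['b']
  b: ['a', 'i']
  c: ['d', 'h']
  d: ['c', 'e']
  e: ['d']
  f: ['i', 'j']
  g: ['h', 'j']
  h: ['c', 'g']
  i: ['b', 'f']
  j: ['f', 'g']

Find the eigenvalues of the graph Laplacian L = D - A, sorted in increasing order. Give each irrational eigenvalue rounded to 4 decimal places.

With the vertex order [a, b, c, d, e, f, g, h, i, j], the degrees are [1, 2, 2, 2, 1, 2, 2, 2, 2, 2], giving D = diag(1, 2, 2, 2, 1, 2, 2, 2, 2, 2) and L = D - A. Since every row of L sums to 0, the all-ones vector is in the kernel and 0 is an eigenvalue.

[0, 0.0979, 0.3820, 0.8244, 1.3820, 2, 2.6180, 3.1756, 3.6180, 3.9021]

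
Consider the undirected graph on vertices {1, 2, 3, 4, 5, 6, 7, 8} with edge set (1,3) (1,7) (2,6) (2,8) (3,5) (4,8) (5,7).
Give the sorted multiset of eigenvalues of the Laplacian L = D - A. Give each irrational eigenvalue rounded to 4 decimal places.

[0, 0, 0.5858, 2, 2, 2, 3.4142, 4]

Reading degrees in the order [1, 2, 3, 4, 5, 6, 7, 8] gives [2, 2, 2, 1, 2, 1, 2, 2]; set D = diag(2, 2, 2, 1, 2, 1, 2, 2) and form L = D - A. L is symmetric positive semidefinite, so every eigenvalue is real and nonnegative. The 2 zero eigenvalues correspond to the 2 connected components. There are 2 zeros in the spectrum, matching the 2 components. The eigenvalues sum to 14, which equals trace(L) = 2|E|.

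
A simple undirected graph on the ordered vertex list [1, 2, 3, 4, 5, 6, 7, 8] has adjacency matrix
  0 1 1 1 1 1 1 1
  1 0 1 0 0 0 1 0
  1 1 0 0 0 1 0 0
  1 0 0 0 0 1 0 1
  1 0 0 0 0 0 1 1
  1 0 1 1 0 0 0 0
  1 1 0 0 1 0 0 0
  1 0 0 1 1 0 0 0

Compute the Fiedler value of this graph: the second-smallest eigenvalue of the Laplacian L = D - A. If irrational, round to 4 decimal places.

Each diagonal entry of L is the vertex degree and each off-diagonal entry is -1 where an edge is present, 0 otherwise; in the order [1, 2, 3, 4, 5, 6, 7, 8] the diagonal is [7, 3, 3, 3, 3, 3, 3, 3]. The smallest Laplacian eigenvalue is always 0. The next one, lambda_2 = 1.7530, measures how hard the graph is to disconnect: larger values mean better connectivity. The eigenvalues sum to 28, which equals trace(L) = 2|E|.

1.7530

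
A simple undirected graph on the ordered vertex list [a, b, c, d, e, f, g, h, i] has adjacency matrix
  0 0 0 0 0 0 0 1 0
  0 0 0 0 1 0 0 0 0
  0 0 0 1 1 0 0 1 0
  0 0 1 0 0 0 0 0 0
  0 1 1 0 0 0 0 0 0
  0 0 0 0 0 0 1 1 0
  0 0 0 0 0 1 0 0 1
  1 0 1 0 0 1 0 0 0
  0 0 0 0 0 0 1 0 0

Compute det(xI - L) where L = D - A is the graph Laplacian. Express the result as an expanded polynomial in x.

Each diagonal entry of L is the vertex degree and each off-diagonal entry is -1 where an edge is present, 0 otherwise; in the order [a, b, c, d, e, f, g, h, i] the diagonal is [1, 1, 3, 1, 2, 2, 2, 3, 1]. Computing det(xI - L) by cofactor expansion (or equivalently via sum-over-permutations) gives x^9 - 16x^8 + 103x^7 - 344x^6 + 641x^5 - 668x^4 + 371x^3 - 98x^2 + 9x. The coefficient of x^8 equals -trace(L) = -16, matching the sum of degrees. The eigenvalues sum to 16, which equals trace(L) = 2|E|. There is one zero in the spectrum, matching the 1 component.

x^9 - 16x^8 + 103x^7 - 344x^6 + 641x^5 - 668x^4 + 371x^3 - 98x^2 + 9x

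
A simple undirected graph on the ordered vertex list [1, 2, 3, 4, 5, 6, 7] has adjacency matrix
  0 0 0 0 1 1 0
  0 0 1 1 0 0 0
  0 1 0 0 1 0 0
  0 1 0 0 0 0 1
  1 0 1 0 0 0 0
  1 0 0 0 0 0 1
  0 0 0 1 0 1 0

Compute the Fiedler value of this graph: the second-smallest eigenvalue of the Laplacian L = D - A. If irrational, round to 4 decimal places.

0.7530

Each diagonal entry of L is the vertex degree and each off-diagonal entry is -1 where an edge is present, 0 otherwise; in the order [1, 2, 3, 4, 5, 6, 7] the diagonal is [2, 2, 2, 2, 2, 2, 2]. The sorted Laplacian eigenvalues are [0, 0.7530, 0.7530, 2.4450, 2.4450, 3.8019, 3.8019]; the algebraic connectivity is the second entry, 0.7530. The largest eigenvalue, 3.8019, is at most the vertex count 7. By the matrix-tree theorem the graph has (1/7) * product of the nonzero eigenvalues = 7 spanning trees.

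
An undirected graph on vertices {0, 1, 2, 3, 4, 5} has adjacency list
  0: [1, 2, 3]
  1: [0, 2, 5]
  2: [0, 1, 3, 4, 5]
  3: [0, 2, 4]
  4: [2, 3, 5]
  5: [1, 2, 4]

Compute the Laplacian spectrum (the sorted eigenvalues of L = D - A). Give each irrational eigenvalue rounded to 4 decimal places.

[0, 2.3820, 2.3820, 4.6180, 4.6180, 6]

Reading degrees in the order [0, 1, 2, 3, 4, 5] gives [3, 3, 5, 3, 3, 3]; set D = diag(3, 3, 5, 3, 3, 3) and form L = D - A. The multiplicity of 0 as a Laplacian eigenvalue equals the number of connected components. The single zero eigenvalue shows the graph is connected. The largest eigenvalue, 6, is at most the vertex count 6. There is one zero in the spectrum, matching the 1 component.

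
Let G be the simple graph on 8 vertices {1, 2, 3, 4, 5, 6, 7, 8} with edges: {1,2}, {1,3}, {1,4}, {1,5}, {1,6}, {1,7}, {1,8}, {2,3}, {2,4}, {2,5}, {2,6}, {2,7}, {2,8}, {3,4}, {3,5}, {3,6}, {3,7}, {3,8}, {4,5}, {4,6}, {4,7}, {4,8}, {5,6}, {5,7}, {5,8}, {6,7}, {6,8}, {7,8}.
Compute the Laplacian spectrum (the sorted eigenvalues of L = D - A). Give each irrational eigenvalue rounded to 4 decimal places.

Reading degrees in the order [1, 2, 3, 4, 5, 6, 7, 8] gives [7, 7, 7, 7, 7, 7, 7, 7]; set D = diag(7, 7, 7, 7, 7, 7, 7, 7) and form L = D - A. Since every row of L sums to 0, the all-ones vector is in the kernel and 0 is an eigenvalue. The single zero eigenvalue shows the graph is connected. There is one zero in the spectrum, matching the 1 component.

[0, 8, 8, 8, 8, 8, 8, 8]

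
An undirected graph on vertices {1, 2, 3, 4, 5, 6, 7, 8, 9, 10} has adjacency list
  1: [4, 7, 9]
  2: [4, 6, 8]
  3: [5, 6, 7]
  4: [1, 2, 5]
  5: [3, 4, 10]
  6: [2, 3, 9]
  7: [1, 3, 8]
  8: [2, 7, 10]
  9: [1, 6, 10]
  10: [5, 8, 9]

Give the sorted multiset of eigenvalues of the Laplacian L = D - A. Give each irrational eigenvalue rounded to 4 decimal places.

[0, 2, 2, 2, 2, 2, 5, 5, 5, 5]

With the vertex order [1, 2, 3, 4, 5, 6, 7, 8, 9, 10], the degrees are [3, 3, 3, 3, 3, 3, 3, 3, 3, 3], giving D = diag(3, 3, 3, 3, 3, 3, 3, 3, 3, 3) and L = D - A. Diagonalising L (or applying a numerical eigensolver to the 10x10 matrix) gives the spectrum above. The single zero eigenvalue shows the graph is connected. By the matrix-tree theorem the graph has (1/10) * product of the nonzero eigenvalues = 2000 spanning trees. The largest eigenvalue, 5, is at most the vertex count 10.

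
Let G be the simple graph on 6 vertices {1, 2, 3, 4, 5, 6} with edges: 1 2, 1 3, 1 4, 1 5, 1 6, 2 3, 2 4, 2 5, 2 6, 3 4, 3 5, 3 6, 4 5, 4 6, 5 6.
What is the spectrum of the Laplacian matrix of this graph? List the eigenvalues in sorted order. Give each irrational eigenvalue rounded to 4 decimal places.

With the vertex order [1, 2, 3, 4, 5, 6], the degrees are [5, 5, 5, 5, 5, 5], giving D = diag(5, 5, 5, 5, 5, 5) and L = D - A. Diagonalising L (or applying a numerical eigensolver to the 6x6 matrix) gives the spectrum above. The single zero eigenvalue shows the graph is connected. The eigenvalues sum to 30, which equals trace(L) = 2|E|. By the matrix-tree theorem the graph has (1/6) * product of the nonzero eigenvalues = 1296 spanning trees.

[0, 6, 6, 6, 6, 6]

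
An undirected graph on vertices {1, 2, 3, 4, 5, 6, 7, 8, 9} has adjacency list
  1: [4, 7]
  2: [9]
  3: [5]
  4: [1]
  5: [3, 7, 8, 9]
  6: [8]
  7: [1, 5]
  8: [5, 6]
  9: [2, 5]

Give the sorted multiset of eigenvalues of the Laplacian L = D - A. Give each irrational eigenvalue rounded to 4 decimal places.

Each diagonal entry of L is the vertex degree and each off-diagonal entry is -1 where an edge is present, 0 otherwise; in the order [1, 2, 3, 4, 5, 6, 7, 8, 9] the diagonal is [2, 1, 1, 1, 4, 1, 2, 2, 2]. Diagonalising L (or applying a numerical eigensolver to the 9x9 matrix) gives the spectrum above. The single zero eigenvalue shows the graph is connected. There is one zero in the spectrum, matching the 1 component.

[0, 0.2398, 0.3820, 0.7199, 1.4240, 2.2032, 2.6180, 3.1692, 5.2439]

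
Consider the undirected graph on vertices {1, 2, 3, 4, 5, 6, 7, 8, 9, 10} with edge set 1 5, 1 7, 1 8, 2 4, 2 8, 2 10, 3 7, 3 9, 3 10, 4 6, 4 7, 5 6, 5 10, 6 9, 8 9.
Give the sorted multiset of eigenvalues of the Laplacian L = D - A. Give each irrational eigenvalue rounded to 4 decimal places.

Each diagonal entry of L is the vertex degree and each off-diagonal entry is -1 where an edge is present, 0 otherwise; in the order [1, 2, 3, 4, 5, 6, 7, 8, 9, 10] the diagonal is [3, 3, 3, 3, 3, 3, 3, 3, 3, 3]. L is symmetric positive semidefinite, so every eigenvalue is real and nonnegative. The largest eigenvalue, 5, is at most the vertex count 10. There is one zero in the spectrum, matching the 1 component.

[0, 2, 2, 2, 2, 2, 5, 5, 5, 5]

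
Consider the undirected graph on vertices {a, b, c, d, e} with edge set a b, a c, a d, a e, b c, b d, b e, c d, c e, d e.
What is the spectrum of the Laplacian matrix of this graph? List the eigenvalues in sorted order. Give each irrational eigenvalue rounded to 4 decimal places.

Each diagonal entry of L is the vertex degree and each off-diagonal entry is -1 where an edge is present, 0 otherwise; in the order [a, b, c, d, e] the diagonal is [4, 4, 4, 4, 4]. L is symmetric positive semidefinite, so every eigenvalue is real and nonnegative. There is one zero in the spectrum, matching the 1 component.

[0, 5, 5, 5, 5]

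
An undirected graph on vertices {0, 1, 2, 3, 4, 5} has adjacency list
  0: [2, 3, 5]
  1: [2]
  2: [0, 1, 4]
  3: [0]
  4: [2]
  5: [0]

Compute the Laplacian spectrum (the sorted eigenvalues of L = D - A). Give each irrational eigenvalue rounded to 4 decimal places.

With the vertex order [0, 1, 2, 3, 4, 5], the degrees are [3, 1, 3, 1, 1, 1], giving D = diag(3, 1, 3, 1, 1, 1) and L = D - A. Diagonalising L (or applying a numerical eigensolver to the 6x6 matrix) gives the spectrum above.

[0, 0.4384, 1, 1, 3, 4.5616]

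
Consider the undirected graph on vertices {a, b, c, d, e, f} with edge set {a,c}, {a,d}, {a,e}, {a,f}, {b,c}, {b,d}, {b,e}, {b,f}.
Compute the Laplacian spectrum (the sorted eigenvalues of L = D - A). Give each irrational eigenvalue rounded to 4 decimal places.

Each diagonal entry of L is the vertex degree and each off-diagonal entry is -1 where an edge is present, 0 otherwise; in the order [a, b, c, d, e, f] the diagonal is [4, 4, 2, 2, 2, 2]. Diagonalising L (or applying a numerical eigensolver to the 6x6 matrix) gives the spectrum above. The single zero eigenvalue shows the graph is connected. The eigenvalues sum to 16, which equals trace(L) = 2|E|. The largest eigenvalue, 6, is at most the vertex count 6.

[0, 2, 2, 2, 4, 6]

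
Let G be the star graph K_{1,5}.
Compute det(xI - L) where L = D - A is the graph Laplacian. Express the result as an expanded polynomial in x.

The graph has 6 vertices and degree multiset [5, 1, 1, 1, 1, 1]; D is the diagonal matrix of degrees and L = D - A. The eigenvalues of L are [0, 1, 1, 1, 1, 6]; the characteristic polynomial is the product of (x - lambda_i), which multiplies out to x^6 - 10x^5 + 30x^4 - 40x^3 + 25x^2 - 6x. Since p(0) = det(-L) = 0, x divides p(x). There is one zero in the spectrum, matching the 1 component.

x^6 - 10x^5 + 30x^4 - 40x^3 + 25x^2 - 6x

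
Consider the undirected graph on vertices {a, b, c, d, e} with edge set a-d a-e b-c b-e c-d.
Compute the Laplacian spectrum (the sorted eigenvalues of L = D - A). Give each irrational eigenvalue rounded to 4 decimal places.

With the vertex order [a, b, c, d, e], the degrees are [2, 2, 2, 2, 2], giving D = diag(2, 2, 2, 2, 2) and L = D - A. The multiplicity of 0 as a Laplacian eigenvalue equals the number of connected components. The single zero eigenvalue shows the graph is connected. By the matrix-tree theorem the graph has (1/5) * product of the nonzero eigenvalues = 5 spanning trees. The largest eigenvalue, 3.6180, is at most the vertex count 5.

[0, 1.3820, 1.3820, 3.6180, 3.6180]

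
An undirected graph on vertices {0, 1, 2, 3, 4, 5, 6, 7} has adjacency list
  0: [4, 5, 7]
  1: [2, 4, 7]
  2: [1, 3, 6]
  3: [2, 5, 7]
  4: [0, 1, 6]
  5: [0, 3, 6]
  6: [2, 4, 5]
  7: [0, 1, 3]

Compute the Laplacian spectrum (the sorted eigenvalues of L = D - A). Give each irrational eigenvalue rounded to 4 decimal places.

Each diagonal entry of L is the vertex degree and each off-diagonal entry is -1 where an edge is present, 0 otherwise; in the order [0, 1, 2, 3, 4, 5, 6, 7] the diagonal is [3, 3, 3, 3, 3, 3, 3, 3]. Diagonalising L (or applying a numerical eigensolver to the 8x8 matrix) gives the spectrum above. The single zero eigenvalue shows the graph is connected. By the matrix-tree theorem the graph has (1/8) * product of the nonzero eigenvalues = 384 spanning trees.

[0, 2, 2, 2, 4, 4, 4, 6]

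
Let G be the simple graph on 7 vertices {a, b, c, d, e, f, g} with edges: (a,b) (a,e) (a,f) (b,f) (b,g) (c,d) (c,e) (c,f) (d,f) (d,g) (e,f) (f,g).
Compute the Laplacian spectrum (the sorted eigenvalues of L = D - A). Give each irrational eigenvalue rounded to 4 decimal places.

Each diagonal entry of L is the vertex degree and each off-diagonal entry is -1 where an edge is present, 0 otherwise; in the order [a, b, c, d, e, f, g] the diagonal is [3, 3, 3, 3, 3, 6, 3]. Since every row of L sums to 0, the all-ones vector is in the kernel and 0 is an eigenvalue. The single zero eigenvalue shows the graph is connected. There is one zero in the spectrum, matching the 1 component.

[0, 2, 2, 4, 4, 5, 7]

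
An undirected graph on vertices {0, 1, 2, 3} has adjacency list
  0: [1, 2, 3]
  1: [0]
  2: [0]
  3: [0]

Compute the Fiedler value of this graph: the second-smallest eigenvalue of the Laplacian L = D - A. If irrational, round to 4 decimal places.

1

With the vertex order [0, 1, 2, 3], the degrees are [3, 1, 1, 1], giving D = diag(3, 1, 1, 1) and L = D - A. Computing the eigenvalues of L and sorting gives [0, 1, 1, 4]. The Fiedler value lambda_2 = 1 is strictly positive, so the graph is connected. By the matrix-tree theorem the graph has (1/4) * product of the nonzero eigenvalues = 1 spanning tree.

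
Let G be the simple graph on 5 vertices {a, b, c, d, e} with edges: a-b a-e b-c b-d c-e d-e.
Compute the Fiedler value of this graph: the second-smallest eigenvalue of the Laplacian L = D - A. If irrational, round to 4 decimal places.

2

Each diagonal entry of L is the vertex degree and each off-diagonal entry is -1 where an edge is present, 0 otherwise; in the order [a, b, c, d, e] the diagonal is [2, 3, 2, 2, 3]. The smallest Laplacian eigenvalue is always 0. The next one, lambda_2 = 2, measures how hard the graph is to disconnect: larger values mean better connectivity. The largest eigenvalue, 5, is at most the vertex count 5. The eigenvalues sum to 12, which equals trace(L) = 2|E|.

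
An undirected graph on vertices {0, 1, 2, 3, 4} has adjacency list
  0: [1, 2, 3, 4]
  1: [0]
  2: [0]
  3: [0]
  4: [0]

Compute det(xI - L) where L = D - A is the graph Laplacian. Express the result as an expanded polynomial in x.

Reading degrees in the order [0, 1, 2, 3, 4] gives [4, 1, 1, 1, 1]; set D = diag(4, 1, 1, 1, 1) and form L = D - A. L has integer entries, so p(x) = det(xI - L) has integer coefficients. Expanding the determinant yields x^5 - 8x^4 + 18x^3 - 16x^2 + 5x. The constant term is 0 because L is singular (the all-ones vector lies in its kernel). The largest eigenvalue, 5, is at most the vertex count 5. There is one zero in the spectrum, matching the 1 component.

x^5 - 8x^4 + 18x^3 - 16x^2 + 5x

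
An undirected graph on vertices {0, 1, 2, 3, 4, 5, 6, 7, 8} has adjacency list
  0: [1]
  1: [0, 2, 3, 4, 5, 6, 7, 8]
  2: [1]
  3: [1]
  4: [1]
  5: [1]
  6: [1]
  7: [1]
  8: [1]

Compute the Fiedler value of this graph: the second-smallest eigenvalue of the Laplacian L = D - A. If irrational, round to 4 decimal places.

Reading degrees in the order [0, 1, 2, 3, 4, 5, 6, 7, 8] gives [1, 8, 1, 1, 1, 1, 1, 1, 1]; set D = diag(1, 8, 1, 1, 1, 1, 1, 1, 1) and form L = D - A. The sorted Laplacian eigenvalues are [0, 1, 1, 1, 1, 1, 1, 1, 9]; the algebraic connectivity is the second entry, 1. By the matrix-tree theorem the graph has (1/9) * product of the nonzero eigenvalues = 1 spanning tree.

1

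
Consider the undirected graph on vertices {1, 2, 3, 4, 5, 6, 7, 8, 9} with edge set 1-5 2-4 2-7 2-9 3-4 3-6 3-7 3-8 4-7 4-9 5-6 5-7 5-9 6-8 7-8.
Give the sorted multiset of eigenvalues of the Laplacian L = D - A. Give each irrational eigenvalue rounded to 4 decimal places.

Each diagonal entry of L is the vertex degree and each off-diagonal entry is -1 where an edge is present, 0 otherwise; in the order [1, 2, 3, 4, 5, 6, 7, 8, 9] the diagonal is [1, 3, 4, 4, 4, 3, 5, 3, 3]. Diagonalising L (or applying a numerical eigensolver to the 9x9 matrix) gives the spectrum above.

[0, 0.7985, 1.4384, 3, 4, 4, 4.4549, 5.5616, 6.7466]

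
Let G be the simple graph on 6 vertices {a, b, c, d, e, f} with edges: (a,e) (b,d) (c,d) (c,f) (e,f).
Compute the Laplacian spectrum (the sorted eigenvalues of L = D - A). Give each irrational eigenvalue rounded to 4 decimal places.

[0, 0.2679, 1, 2, 3, 3.7321]

Reading degrees in the order [a, b, c, d, e, f] gives [1, 1, 2, 2, 2, 2]; set D = diag(1, 1, 2, 2, 2, 2) and form L = D - A. The multiplicity of 0 as a Laplacian eigenvalue equals the number of connected components. By the matrix-tree theorem the graph has (1/6) * product of the nonzero eigenvalues = 1 spanning tree.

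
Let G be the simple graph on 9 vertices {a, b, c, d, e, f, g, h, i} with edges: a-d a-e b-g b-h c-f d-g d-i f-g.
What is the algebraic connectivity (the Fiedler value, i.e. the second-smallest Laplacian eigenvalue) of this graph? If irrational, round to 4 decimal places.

Reading degrees in the order [a, b, c, d, e, f, g, h, i] gives [2, 2, 1, 3, 1, 2, 3, 1, 1]; set D = diag(2, 2, 1, 3, 1, 2, 3, 1, 1) and form L = D - A. The sorted Laplacian eigenvalues are [0, 0.2311, 0.3820, 0.6416, 1.6129, 2.2591, 2.6180, 3.5132, 4.7421]; the algebraic connectivity is the second entry, 0.2311. There is one zero in the spectrum, matching the 1 component. The largest eigenvalue, 4.7421, is at most the vertex count 9.

0.2311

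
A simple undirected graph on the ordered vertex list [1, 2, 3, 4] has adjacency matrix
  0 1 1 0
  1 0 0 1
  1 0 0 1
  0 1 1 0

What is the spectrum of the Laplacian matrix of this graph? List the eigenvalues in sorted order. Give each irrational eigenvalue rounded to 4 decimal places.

Each diagonal entry of L is the vertex degree and each off-diagonal entry is -1 where an edge is present, 0 otherwise; in the order [1, 2, 3, 4] the diagonal is [2, 2, 2, 2]. Since every row of L sums to 0, the all-ones vector is in the kernel and 0 is an eigenvalue. The eigenvalues sum to 8, which equals trace(L) = 2|E|.

[0, 2, 2, 4]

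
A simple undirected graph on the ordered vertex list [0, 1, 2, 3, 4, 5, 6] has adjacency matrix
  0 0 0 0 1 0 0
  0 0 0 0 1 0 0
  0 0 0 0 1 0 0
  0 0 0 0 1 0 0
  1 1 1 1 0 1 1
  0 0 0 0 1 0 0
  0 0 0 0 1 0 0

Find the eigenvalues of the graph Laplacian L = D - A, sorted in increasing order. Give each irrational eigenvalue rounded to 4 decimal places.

Each diagonal entry of L is the vertex degree and each off-diagonal entry is -1 where an edge is present, 0 otherwise; in the order [0, 1, 2, 3, 4, 5, 6] the diagonal is [1, 1, 1, 1, 6, 1, 1]. The multiplicity of 0 as a Laplacian eigenvalue equals the number of connected components. The single zero eigenvalue shows the graph is connected. The largest eigenvalue, 7, is at most the vertex count 7.

[0, 1, 1, 1, 1, 1, 7]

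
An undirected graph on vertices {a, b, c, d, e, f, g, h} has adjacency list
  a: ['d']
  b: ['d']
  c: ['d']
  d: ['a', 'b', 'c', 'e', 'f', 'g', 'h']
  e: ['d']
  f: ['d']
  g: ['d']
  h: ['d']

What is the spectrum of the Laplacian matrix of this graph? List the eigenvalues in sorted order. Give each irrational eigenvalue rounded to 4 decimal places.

With the vertex order [a, b, c, d, e, f, g, h], the degrees are [1, 1, 1, 7, 1, 1, 1, 1], giving D = diag(1, 1, 1, 7, 1, 1, 1, 1) and L = D - A. L is symmetric positive semidefinite, so every eigenvalue is real and nonnegative. The single zero eigenvalue shows the graph is connected. By the matrix-tree theorem the graph has (1/8) * product of the nonzero eigenvalues = 1 spanning tree.

[0, 1, 1, 1, 1, 1, 1, 8]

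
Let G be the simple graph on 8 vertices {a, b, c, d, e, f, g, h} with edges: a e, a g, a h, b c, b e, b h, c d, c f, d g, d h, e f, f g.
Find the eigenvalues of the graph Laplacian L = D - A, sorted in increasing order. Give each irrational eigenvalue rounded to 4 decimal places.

Reading degrees in the order [a, b, c, d, e, f, g, h] gives [3, 3, 3, 3, 3, 3, 3, 3]; set D = diag(3, 3, 3, 3, 3, 3, 3, 3) and form L = D - A. Diagonalising L (or applying a numerical eigensolver to the 8x8 matrix) gives the spectrum above. The single zero eigenvalue shows the graph is connected. There is one zero in the spectrum, matching the 1 component. The largest eigenvalue, 6, is at most the vertex count 8.

[0, 2, 2, 2, 4, 4, 4, 6]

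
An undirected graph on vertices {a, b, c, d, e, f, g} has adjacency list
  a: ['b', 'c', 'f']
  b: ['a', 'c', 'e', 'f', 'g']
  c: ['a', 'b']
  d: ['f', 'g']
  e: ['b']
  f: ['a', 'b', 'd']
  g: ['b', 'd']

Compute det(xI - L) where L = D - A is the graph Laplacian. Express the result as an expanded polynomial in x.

x^7 - 18x^6 + 125x^5 - 426x^4 + 746x^3 - 632x^2 + 203x

Each diagonal entry of L is the vertex degree and each off-diagonal entry is -1 where an edge is present, 0 otherwise; in the order [a, b, c, d, e, f, g] the diagonal is [3, 5, 2, 2, 1, 3, 2]. Computing det(xI - L) by cofactor expansion (or equivalently via sum-over-permutations) gives x^7 - 18x^6 + 125x^5 - 426x^4 + 746x^3 - 632x^2 + 203x. The constant term is 0 because L is singular (the all-ones vector lies in its kernel). The largest eigenvalue, 6.1426, is at most the vertex count 7. The eigenvalues sum to 18, which equals trace(L) = 2|E|.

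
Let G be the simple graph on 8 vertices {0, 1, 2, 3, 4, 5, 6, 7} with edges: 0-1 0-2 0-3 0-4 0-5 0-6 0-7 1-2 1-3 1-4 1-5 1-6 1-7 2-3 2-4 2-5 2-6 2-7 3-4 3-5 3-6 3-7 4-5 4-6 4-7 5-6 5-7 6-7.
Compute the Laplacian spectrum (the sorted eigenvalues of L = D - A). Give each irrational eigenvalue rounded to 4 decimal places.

Reading degrees in the order [0, 1, 2, 3, 4, 5, 6, 7] gives [7, 7, 7, 7, 7, 7, 7, 7]; set D = diag(7, 7, 7, 7, 7, 7, 7, 7) and form L = D - A. Since every row of L sums to 0, the all-ones vector is in the kernel and 0 is an eigenvalue. The largest eigenvalue, 8, is at most the vertex count 8. By the matrix-tree theorem the graph has (1/8) * product of the nonzero eigenvalues = 262144 spanning trees.

[0, 8, 8, 8, 8, 8, 8, 8]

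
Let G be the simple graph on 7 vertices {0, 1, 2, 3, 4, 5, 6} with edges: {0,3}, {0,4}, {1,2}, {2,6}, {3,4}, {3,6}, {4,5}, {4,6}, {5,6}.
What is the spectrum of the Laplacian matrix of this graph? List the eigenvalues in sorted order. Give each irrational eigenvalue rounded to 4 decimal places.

[0, 0.4376, 1.6187, 2.3961, 3.3179, 4.8749, 5.3548]

With the vertex order [0, 1, 2, 3, 4, 5, 6], the degrees are [2, 1, 2, 3, 4, 2, 4], giving D = diag(2, 1, 2, 3, 4, 2, 4) and L = D - A. The multiplicity of 0 as a Laplacian eigenvalue equals the number of connected components. The single zero eigenvalue shows the graph is connected. By the matrix-tree theorem the graph has (1/7) * product of the nonzero eigenvalues = 21 spanning trees. The largest eigenvalue, 5.3548, is at most the vertex count 7.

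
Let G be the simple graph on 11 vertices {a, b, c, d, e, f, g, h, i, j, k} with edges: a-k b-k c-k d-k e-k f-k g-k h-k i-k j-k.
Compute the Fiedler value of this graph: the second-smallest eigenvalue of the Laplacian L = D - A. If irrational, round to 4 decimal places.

With the vertex order [a, b, c, d, e, f, g, h, i, j, k], the degrees are [1, 1, 1, 1, 1, 1, 1, 1, 1, 1, 10], giving D = diag(1, 1, 1, 1, 1, 1, 1, 1, 1, 1, 10) and L = D - A. Computing the eigenvalues of L and sorting gives [0, 1, 1, 1, 1, 1, 1, 1, 1, 1, 11]. The Fiedler value lambda_2 = 1 is strictly positive, so the graph is connected. There is one zero in the spectrum, matching the 1 component.

1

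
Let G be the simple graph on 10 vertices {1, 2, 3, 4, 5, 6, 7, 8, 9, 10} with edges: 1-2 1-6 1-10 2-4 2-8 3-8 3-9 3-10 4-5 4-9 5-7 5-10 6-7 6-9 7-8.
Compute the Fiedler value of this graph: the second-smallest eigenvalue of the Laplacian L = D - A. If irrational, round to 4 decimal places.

Each diagonal entry of L is the vertex degree and each off-diagonal entry is -1 where an edge is present, 0 otherwise; in the order [1, 2, 3, 4, 5, 6, 7, 8, 9, 10] the diagonal is [3, 3, 3, 3, 3, 3, 3, 3, 3, 3]. The sorted Laplacian eigenvalues are [0, 2, 2, 2, 2, 2, 5, 5, 5, 5]; the algebraic connectivity is the second entry, 2. By the matrix-tree theorem the graph has (1/10) * product of the nonzero eigenvalues = 2000 spanning trees. There is one zero in the spectrum, matching the 1 component.

2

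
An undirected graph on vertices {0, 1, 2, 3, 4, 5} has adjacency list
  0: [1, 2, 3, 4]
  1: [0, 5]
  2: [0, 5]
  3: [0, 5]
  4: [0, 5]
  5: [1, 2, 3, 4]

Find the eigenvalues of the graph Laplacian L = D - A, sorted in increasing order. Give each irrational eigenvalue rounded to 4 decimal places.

With the vertex order [0, 1, 2, 3, 4, 5], the degrees are [4, 2, 2, 2, 2, 4], giving D = diag(4, 2, 2, 2, 2, 4) and L = D - A. Diagonalising L (or applying a numerical eigensolver to the 6x6 matrix) gives the spectrum above. The single zero eigenvalue shows the graph is connected.

[0, 2, 2, 2, 4, 6]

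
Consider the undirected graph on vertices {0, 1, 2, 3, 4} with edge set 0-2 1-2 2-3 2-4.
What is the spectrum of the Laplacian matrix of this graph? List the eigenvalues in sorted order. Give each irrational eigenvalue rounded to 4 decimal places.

Each diagonal entry of L is the vertex degree and each off-diagonal entry is -1 where an edge is present, 0 otherwise; in the order [0, 1, 2, 3, 4] the diagonal is [1, 1, 4, 1, 1]. L is symmetric positive semidefinite, so every eigenvalue is real and nonnegative. There is one zero in the spectrum, matching the 1 component.

[0, 1, 1, 1, 5]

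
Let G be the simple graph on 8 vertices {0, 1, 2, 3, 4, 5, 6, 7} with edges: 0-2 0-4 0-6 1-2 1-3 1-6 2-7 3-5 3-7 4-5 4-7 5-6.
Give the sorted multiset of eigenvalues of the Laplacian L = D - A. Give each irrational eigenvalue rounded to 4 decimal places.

Each diagonal entry of L is the vertex degree and each off-diagonal entry is -1 where an edge is present, 0 otherwise; in the order [0, 1, 2, 3, 4, 5, 6, 7] the diagonal is [3, 3, 3, 3, 3, 3, 3, 3]. Since every row of L sums to 0, the all-ones vector is in the kernel and 0 is an eigenvalue. The single zero eigenvalue shows the graph is connected. By the matrix-tree theorem the graph has (1/8) * product of the nonzero eigenvalues = 384 spanning trees. The largest eigenvalue, 6, is at most the vertex count 8.

[0, 2, 2, 2, 4, 4, 4, 6]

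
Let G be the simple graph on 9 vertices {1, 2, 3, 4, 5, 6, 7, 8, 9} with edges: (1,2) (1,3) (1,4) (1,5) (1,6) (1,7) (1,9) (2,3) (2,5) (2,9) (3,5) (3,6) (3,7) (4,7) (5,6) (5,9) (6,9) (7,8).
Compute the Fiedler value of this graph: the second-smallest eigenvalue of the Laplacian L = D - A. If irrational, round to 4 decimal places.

0.7555

Each diagonal entry of L is the vertex degree and each off-diagonal entry is -1 where an edge is present, 0 otherwise; in the order [1, 2, 3, 4, 5, 6, 7, 8, 9] the diagonal is [7, 4, 5, 2, 5, 4, 4, 1, 4]. The sorted Laplacian eigenvalues are [0, 0.7555, 1.6838, 3.9348, 4, 4.9597, 6, 6.6390, 8.0273]; the algebraic connectivity is the second entry, 0.7555.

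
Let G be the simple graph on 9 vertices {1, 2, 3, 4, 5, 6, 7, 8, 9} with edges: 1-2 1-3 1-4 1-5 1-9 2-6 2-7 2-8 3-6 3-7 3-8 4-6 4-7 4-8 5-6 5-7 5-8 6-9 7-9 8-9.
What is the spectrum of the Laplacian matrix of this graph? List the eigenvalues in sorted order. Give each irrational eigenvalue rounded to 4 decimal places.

[0, 4, 4, 4, 4, 5, 5, 5, 9]

Reading degrees in the order [1, 2, 3, 4, 5, 6, 7, 8, 9] gives [5, 4, 4, 4, 4, 5, 5, 5, 4]; set D = diag(5, 4, 4, 4, 4, 5, 5, 5, 4) and form L = D - A. Since every row of L sums to 0, the all-ones vector is in the kernel and 0 is an eigenvalue. The single zero eigenvalue shows the graph is connected. The eigenvalues sum to 40, which equals trace(L) = 2|E|. There is one zero in the spectrum, matching the 1 component.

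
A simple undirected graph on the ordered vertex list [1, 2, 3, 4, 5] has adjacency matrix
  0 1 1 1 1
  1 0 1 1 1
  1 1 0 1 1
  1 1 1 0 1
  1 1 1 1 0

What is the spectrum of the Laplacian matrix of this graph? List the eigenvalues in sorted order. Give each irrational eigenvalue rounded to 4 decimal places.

Each diagonal entry of L is the vertex degree and each off-diagonal entry is -1 where an edge is present, 0 otherwise; in the order [1, 2, 3, 4, 5] the diagonal is [4, 4, 4, 4, 4]. Diagonalising L (or applying a numerical eigensolver to the 5x5 matrix) gives the spectrum above. By the matrix-tree theorem the graph has (1/5) * product of the nonzero eigenvalues = 125 spanning trees.

[0, 5, 5, 5, 5]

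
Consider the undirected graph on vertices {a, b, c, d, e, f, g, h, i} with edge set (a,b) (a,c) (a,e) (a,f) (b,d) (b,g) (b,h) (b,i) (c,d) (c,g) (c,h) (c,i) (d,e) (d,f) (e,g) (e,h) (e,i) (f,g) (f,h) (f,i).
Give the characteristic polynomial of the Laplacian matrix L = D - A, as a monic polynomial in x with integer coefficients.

Each diagonal entry of L is the vertex degree and each off-diagonal entry is -1 where an edge is present, 0 otherwise; in the order [a, b, c, d, e, f, g, h, i] the diagonal is [4, 5, 5, 4, 5, 5, 4, 4, 4]. The eigenvalues of L are [0, 4, 4, 4, 4, 5, 5, 5, 9]; the characteristic polynomial is the product of (x - lambda_i), which multiplies out to x^9 - 40x^8 + 690x^7 - 6720x^6 + 40485x^5 - 154704x^4 + 366560x^3 - 492800x^2 + 288000x. The constant term is 0 because L is singular (the all-ones vector lies in its kernel). There is one zero in the spectrum, matching the 1 component. The largest eigenvalue, 9, is at most the vertex count 9.

x^9 - 40x^8 + 690x^7 - 6720x^6 + 40485x^5 - 154704x^4 + 366560x^3 - 492800x^2 + 288000x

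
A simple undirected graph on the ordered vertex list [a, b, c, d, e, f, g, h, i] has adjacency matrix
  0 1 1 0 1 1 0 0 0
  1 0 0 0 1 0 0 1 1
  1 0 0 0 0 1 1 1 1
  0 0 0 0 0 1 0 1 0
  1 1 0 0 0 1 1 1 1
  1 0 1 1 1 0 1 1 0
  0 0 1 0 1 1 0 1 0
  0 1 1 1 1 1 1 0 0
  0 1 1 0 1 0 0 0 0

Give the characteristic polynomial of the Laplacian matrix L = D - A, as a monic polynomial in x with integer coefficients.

With the vertex order [a, b, c, d, e, f, g, h, i], the degrees are [4, 4, 5, 2, 6, 6, 4, 6, 3], giving D = diag(4, 4, 5, 2, 6, 6, 4, 6, 3) and L = D - A. L has integer entries, so p(x) = det(xI - L) has integer coefficients. Expanding the determinant yields x^9 - 40x^8 + 683x^7 - 6488x^6 + 37408x^5 - 133668x^4 + 288070x^3 - 340840x^2 + 168489x. Since p(0) = det(-L) = 0, x divides p(x). By the matrix-tree theorem the graph has (1/9) * product of the nonzero eigenvalues = 18721 spanning trees. There is one zero in the spectrum, matching the 1 component.

x^9 - 40x^8 + 683x^7 - 6488x^6 + 37408x^5 - 133668x^4 + 288070x^3 - 340840x^2 + 168489x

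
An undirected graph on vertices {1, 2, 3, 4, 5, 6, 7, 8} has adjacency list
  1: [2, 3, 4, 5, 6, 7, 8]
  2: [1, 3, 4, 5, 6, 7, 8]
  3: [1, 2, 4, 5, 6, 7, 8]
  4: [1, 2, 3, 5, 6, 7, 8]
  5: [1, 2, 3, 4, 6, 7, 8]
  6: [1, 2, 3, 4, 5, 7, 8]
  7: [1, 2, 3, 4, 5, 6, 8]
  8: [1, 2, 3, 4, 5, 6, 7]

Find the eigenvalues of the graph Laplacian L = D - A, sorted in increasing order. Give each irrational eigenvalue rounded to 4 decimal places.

[0, 8, 8, 8, 8, 8, 8, 8]

Reading degrees in the order [1, 2, 3, 4, 5, 6, 7, 8] gives [7, 7, 7, 7, 7, 7, 7, 7]; set D = diag(7, 7, 7, 7, 7, 7, 7, 7) and form L = D - A. Since every row of L sums to 0, the all-ones vector is in the kernel and 0 is an eigenvalue. By the matrix-tree theorem the graph has (1/8) * product of the nonzero eigenvalues = 262144 spanning trees. There is one zero in the spectrum, matching the 1 component.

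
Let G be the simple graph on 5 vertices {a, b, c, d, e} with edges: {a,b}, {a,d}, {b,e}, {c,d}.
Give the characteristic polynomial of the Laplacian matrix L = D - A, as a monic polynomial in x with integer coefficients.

Each diagonal entry of L is the vertex degree and each off-diagonal entry is -1 where an edge is present, 0 otherwise; in the order [a, b, c, d, e] the diagonal is [2, 2, 1, 2, 1]. L has integer entries, so p(x) = det(xI - L) has integer coefficients. Expanding the determinant yields x^5 - 8x^4 + 21x^3 - 20x^2 + 5x. Since p(0) = det(-L) = 0, x divides p(x). The eigenvalues sum to 8, which equals trace(L) = 2|E|.

x^5 - 8x^4 + 21x^3 - 20x^2 + 5x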